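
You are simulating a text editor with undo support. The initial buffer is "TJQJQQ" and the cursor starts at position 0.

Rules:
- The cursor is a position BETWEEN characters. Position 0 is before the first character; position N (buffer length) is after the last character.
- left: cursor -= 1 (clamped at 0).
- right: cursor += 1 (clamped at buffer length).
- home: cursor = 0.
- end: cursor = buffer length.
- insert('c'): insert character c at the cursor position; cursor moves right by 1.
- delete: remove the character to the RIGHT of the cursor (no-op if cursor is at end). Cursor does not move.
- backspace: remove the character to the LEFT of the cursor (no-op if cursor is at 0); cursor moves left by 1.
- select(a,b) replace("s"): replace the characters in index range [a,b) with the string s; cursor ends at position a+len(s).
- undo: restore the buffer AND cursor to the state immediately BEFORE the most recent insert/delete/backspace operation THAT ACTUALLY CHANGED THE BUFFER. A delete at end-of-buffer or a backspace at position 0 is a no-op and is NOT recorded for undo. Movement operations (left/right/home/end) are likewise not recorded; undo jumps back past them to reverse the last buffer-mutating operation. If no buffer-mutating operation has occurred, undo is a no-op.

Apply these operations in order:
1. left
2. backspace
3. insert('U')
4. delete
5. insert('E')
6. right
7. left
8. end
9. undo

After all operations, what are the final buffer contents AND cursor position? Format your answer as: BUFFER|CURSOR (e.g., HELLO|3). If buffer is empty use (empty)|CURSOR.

After op 1 (left): buf='TJQJQQ' cursor=0
After op 2 (backspace): buf='TJQJQQ' cursor=0
After op 3 (insert('U')): buf='UTJQJQQ' cursor=1
After op 4 (delete): buf='UJQJQQ' cursor=1
After op 5 (insert('E')): buf='UEJQJQQ' cursor=2
After op 6 (right): buf='UEJQJQQ' cursor=3
After op 7 (left): buf='UEJQJQQ' cursor=2
After op 8 (end): buf='UEJQJQQ' cursor=7
After op 9 (undo): buf='UJQJQQ' cursor=1

Answer: UJQJQQ|1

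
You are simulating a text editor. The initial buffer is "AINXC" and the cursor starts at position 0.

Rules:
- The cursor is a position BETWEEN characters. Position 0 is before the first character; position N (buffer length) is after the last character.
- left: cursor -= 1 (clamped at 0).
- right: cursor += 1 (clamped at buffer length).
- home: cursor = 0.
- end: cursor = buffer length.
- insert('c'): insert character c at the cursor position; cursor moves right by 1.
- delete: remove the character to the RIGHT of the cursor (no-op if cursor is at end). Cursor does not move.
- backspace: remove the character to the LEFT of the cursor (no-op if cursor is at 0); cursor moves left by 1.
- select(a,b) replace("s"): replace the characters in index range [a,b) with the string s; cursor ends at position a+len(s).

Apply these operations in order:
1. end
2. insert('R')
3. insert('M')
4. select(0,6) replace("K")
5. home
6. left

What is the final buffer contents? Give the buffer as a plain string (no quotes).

After op 1 (end): buf='AINXC' cursor=5
After op 2 (insert('R')): buf='AINXCR' cursor=6
After op 3 (insert('M')): buf='AINXCRM' cursor=7
After op 4 (select(0,6) replace("K")): buf='KM' cursor=1
After op 5 (home): buf='KM' cursor=0
After op 6 (left): buf='KM' cursor=0

Answer: KM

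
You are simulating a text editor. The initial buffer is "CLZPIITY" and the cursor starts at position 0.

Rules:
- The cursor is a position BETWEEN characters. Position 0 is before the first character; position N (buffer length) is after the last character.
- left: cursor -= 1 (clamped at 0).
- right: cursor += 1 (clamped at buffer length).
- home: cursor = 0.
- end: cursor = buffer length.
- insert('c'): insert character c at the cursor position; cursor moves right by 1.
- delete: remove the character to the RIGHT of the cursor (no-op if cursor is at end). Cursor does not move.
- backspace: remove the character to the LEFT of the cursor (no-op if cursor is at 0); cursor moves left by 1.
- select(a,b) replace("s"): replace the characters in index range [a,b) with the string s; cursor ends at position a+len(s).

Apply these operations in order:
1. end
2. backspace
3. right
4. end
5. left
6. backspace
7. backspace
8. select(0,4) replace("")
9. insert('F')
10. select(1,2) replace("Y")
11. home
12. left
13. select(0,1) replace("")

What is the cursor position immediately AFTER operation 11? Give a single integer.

After op 1 (end): buf='CLZPIITY' cursor=8
After op 2 (backspace): buf='CLZPIIT' cursor=7
After op 3 (right): buf='CLZPIIT' cursor=7
After op 4 (end): buf='CLZPIIT' cursor=7
After op 5 (left): buf='CLZPIIT' cursor=6
After op 6 (backspace): buf='CLZPIT' cursor=5
After op 7 (backspace): buf='CLZPT' cursor=4
After op 8 (select(0,4) replace("")): buf='T' cursor=0
After op 9 (insert('F')): buf='FT' cursor=1
After op 10 (select(1,2) replace("Y")): buf='FY' cursor=2
After op 11 (home): buf='FY' cursor=0

Answer: 0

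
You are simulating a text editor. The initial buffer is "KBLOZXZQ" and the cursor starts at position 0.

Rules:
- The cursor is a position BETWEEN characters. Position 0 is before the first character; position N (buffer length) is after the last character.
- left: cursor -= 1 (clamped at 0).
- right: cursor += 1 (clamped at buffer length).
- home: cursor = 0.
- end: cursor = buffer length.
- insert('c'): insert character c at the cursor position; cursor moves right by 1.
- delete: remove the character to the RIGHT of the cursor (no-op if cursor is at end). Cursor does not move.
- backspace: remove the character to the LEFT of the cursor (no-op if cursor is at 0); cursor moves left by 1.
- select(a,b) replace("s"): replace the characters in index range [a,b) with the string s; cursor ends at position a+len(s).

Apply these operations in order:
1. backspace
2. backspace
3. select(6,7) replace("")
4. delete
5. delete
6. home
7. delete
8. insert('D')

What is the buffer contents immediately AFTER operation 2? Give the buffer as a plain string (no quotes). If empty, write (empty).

Answer: KBLOZXZQ

Derivation:
After op 1 (backspace): buf='KBLOZXZQ' cursor=0
After op 2 (backspace): buf='KBLOZXZQ' cursor=0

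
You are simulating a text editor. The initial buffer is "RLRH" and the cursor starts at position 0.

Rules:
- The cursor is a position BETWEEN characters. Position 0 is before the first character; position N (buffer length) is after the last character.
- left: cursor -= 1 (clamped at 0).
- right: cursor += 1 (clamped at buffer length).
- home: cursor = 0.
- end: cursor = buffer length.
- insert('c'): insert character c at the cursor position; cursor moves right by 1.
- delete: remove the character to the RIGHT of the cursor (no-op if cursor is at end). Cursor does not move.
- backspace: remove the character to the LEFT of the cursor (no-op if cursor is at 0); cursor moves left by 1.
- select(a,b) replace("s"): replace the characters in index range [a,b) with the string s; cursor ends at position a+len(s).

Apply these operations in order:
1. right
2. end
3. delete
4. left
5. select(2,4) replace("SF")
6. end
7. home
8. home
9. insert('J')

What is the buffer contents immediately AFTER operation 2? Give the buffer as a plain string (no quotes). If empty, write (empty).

Answer: RLRH

Derivation:
After op 1 (right): buf='RLRH' cursor=1
After op 2 (end): buf='RLRH' cursor=4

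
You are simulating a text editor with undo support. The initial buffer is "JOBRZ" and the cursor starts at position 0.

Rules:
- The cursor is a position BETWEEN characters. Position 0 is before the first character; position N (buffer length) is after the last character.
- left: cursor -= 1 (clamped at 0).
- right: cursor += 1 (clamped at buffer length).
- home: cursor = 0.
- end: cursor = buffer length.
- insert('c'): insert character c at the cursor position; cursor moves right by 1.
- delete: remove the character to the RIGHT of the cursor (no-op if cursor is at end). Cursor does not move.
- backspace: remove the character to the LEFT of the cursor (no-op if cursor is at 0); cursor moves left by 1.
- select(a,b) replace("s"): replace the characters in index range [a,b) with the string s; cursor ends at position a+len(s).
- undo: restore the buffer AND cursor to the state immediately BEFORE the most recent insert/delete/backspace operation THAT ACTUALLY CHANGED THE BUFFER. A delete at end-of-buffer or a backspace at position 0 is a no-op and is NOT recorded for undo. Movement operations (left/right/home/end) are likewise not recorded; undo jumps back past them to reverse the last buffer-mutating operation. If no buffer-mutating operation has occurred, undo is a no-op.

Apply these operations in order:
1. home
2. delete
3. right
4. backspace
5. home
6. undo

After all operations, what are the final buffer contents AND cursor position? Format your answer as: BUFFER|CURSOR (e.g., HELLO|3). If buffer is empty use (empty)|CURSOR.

After op 1 (home): buf='JOBRZ' cursor=0
After op 2 (delete): buf='OBRZ' cursor=0
After op 3 (right): buf='OBRZ' cursor=1
After op 4 (backspace): buf='BRZ' cursor=0
After op 5 (home): buf='BRZ' cursor=0
After op 6 (undo): buf='OBRZ' cursor=1

Answer: OBRZ|1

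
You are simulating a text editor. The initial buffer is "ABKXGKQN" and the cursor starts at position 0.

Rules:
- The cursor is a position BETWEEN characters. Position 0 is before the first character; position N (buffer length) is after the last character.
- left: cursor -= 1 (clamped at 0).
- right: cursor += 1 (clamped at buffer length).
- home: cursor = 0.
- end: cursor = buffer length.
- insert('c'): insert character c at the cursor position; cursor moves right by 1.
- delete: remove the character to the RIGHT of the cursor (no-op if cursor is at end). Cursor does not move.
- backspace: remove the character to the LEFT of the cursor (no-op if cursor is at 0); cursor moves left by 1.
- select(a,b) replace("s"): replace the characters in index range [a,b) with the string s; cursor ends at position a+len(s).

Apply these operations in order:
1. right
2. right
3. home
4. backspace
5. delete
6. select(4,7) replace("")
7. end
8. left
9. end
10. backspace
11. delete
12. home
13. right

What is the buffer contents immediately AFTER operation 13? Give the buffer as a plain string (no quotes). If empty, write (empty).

After op 1 (right): buf='ABKXGKQN' cursor=1
After op 2 (right): buf='ABKXGKQN' cursor=2
After op 3 (home): buf='ABKXGKQN' cursor=0
After op 4 (backspace): buf='ABKXGKQN' cursor=0
After op 5 (delete): buf='BKXGKQN' cursor=0
After op 6 (select(4,7) replace("")): buf='BKXG' cursor=4
After op 7 (end): buf='BKXG' cursor=4
After op 8 (left): buf='BKXG' cursor=3
After op 9 (end): buf='BKXG' cursor=4
After op 10 (backspace): buf='BKX' cursor=3
After op 11 (delete): buf='BKX' cursor=3
After op 12 (home): buf='BKX' cursor=0
After op 13 (right): buf='BKX' cursor=1

Answer: BKX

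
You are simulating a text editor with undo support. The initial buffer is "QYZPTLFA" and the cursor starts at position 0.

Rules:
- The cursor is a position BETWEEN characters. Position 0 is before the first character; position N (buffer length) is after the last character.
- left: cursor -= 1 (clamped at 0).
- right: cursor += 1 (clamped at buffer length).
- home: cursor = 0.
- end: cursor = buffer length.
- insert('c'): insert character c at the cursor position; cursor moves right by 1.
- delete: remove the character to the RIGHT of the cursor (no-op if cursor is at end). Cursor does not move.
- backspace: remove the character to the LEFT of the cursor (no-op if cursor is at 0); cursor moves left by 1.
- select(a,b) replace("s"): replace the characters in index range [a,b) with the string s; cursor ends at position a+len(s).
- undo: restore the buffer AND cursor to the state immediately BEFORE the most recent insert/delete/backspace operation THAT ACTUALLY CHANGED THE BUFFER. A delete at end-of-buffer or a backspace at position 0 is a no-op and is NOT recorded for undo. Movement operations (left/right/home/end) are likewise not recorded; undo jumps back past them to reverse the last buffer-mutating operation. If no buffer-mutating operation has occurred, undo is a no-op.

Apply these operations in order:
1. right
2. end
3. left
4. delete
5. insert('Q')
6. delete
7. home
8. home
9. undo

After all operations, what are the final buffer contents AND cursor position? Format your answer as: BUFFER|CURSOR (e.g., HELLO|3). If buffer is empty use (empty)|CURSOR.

After op 1 (right): buf='QYZPTLFA' cursor=1
After op 2 (end): buf='QYZPTLFA' cursor=8
After op 3 (left): buf='QYZPTLFA' cursor=7
After op 4 (delete): buf='QYZPTLF' cursor=7
After op 5 (insert('Q')): buf='QYZPTLFQ' cursor=8
After op 6 (delete): buf='QYZPTLFQ' cursor=8
After op 7 (home): buf='QYZPTLFQ' cursor=0
After op 8 (home): buf='QYZPTLFQ' cursor=0
After op 9 (undo): buf='QYZPTLF' cursor=7

Answer: QYZPTLF|7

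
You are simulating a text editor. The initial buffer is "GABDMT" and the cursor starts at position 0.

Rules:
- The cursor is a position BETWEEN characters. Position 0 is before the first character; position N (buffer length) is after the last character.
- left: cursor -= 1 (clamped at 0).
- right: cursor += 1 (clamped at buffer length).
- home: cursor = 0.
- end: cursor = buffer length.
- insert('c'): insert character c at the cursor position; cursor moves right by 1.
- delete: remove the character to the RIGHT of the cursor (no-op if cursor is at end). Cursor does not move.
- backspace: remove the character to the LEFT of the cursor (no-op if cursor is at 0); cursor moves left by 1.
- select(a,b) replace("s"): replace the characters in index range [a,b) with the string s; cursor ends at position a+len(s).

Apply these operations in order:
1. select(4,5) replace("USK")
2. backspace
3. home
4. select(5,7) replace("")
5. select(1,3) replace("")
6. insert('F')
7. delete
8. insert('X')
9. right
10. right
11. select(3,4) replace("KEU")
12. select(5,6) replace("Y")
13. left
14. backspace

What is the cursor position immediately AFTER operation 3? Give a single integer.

Answer: 0

Derivation:
After op 1 (select(4,5) replace("USK")): buf='GABDUSKT' cursor=7
After op 2 (backspace): buf='GABDUST' cursor=6
After op 3 (home): buf='GABDUST' cursor=0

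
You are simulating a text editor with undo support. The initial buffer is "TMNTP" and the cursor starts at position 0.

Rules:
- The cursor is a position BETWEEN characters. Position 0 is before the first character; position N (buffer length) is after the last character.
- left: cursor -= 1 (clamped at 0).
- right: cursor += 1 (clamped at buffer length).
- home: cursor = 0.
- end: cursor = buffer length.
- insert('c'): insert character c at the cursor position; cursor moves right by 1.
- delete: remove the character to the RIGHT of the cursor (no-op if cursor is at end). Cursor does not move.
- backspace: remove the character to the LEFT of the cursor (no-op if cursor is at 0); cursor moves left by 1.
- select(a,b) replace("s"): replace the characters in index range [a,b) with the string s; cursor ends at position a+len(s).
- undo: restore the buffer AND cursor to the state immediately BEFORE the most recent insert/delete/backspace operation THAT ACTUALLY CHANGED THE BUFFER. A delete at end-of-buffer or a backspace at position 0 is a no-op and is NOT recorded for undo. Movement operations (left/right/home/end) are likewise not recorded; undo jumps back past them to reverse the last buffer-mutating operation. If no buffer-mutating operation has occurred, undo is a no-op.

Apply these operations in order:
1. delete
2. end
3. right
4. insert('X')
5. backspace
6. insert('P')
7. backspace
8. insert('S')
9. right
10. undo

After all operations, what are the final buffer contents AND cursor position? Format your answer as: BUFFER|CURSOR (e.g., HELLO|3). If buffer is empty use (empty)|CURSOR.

After op 1 (delete): buf='MNTP' cursor=0
After op 2 (end): buf='MNTP' cursor=4
After op 3 (right): buf='MNTP' cursor=4
After op 4 (insert('X')): buf='MNTPX' cursor=5
After op 5 (backspace): buf='MNTP' cursor=4
After op 6 (insert('P')): buf='MNTPP' cursor=5
After op 7 (backspace): buf='MNTP' cursor=4
After op 8 (insert('S')): buf='MNTPS' cursor=5
After op 9 (right): buf='MNTPS' cursor=5
After op 10 (undo): buf='MNTP' cursor=4

Answer: MNTP|4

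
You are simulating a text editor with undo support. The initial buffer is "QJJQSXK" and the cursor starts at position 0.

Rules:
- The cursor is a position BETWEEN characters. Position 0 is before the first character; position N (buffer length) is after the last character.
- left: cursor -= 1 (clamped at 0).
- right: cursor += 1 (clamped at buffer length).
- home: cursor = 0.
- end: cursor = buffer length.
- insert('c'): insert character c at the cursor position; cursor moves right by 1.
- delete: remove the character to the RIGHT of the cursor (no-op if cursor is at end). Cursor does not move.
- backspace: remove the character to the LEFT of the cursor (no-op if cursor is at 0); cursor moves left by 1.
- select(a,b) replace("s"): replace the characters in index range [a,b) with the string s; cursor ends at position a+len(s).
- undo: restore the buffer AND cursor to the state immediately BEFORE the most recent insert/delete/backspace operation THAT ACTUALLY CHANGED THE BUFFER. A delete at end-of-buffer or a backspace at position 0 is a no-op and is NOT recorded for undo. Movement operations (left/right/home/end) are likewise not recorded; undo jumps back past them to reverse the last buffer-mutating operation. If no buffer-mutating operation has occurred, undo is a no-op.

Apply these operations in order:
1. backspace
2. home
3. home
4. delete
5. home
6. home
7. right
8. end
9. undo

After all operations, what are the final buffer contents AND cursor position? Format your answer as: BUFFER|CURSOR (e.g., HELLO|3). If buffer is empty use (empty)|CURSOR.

After op 1 (backspace): buf='QJJQSXK' cursor=0
After op 2 (home): buf='QJJQSXK' cursor=0
After op 3 (home): buf='QJJQSXK' cursor=0
After op 4 (delete): buf='JJQSXK' cursor=0
After op 5 (home): buf='JJQSXK' cursor=0
After op 6 (home): buf='JJQSXK' cursor=0
After op 7 (right): buf='JJQSXK' cursor=1
After op 8 (end): buf='JJQSXK' cursor=6
After op 9 (undo): buf='QJJQSXK' cursor=0

Answer: QJJQSXK|0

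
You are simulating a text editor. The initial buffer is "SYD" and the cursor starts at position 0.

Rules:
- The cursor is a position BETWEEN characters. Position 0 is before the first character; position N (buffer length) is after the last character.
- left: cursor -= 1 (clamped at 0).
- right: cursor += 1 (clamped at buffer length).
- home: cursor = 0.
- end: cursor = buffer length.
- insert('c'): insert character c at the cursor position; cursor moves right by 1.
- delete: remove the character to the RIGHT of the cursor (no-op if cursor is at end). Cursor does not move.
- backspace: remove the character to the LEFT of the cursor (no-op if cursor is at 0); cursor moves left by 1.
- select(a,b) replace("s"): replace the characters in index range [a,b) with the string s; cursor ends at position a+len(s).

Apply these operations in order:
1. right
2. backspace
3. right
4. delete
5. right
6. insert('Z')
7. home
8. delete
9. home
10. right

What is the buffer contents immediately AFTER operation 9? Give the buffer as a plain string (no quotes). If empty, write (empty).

After op 1 (right): buf='SYD' cursor=1
After op 2 (backspace): buf='YD' cursor=0
After op 3 (right): buf='YD' cursor=1
After op 4 (delete): buf='Y' cursor=1
After op 5 (right): buf='Y' cursor=1
After op 6 (insert('Z')): buf='YZ' cursor=2
After op 7 (home): buf='YZ' cursor=0
After op 8 (delete): buf='Z' cursor=0
After op 9 (home): buf='Z' cursor=0

Answer: Z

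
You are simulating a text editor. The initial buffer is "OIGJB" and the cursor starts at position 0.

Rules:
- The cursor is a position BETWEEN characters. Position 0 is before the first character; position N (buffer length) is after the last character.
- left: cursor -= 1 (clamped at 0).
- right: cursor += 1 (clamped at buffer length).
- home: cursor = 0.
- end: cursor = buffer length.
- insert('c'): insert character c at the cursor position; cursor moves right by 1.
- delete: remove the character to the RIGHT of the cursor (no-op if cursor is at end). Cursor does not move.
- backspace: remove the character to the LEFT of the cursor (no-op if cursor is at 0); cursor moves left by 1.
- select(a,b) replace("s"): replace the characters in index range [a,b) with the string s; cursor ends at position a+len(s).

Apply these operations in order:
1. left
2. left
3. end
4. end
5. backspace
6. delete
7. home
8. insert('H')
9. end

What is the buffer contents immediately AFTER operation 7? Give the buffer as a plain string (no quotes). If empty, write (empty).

After op 1 (left): buf='OIGJB' cursor=0
After op 2 (left): buf='OIGJB' cursor=0
After op 3 (end): buf='OIGJB' cursor=5
After op 4 (end): buf='OIGJB' cursor=5
After op 5 (backspace): buf='OIGJ' cursor=4
After op 6 (delete): buf='OIGJ' cursor=4
After op 7 (home): buf='OIGJ' cursor=0

Answer: OIGJ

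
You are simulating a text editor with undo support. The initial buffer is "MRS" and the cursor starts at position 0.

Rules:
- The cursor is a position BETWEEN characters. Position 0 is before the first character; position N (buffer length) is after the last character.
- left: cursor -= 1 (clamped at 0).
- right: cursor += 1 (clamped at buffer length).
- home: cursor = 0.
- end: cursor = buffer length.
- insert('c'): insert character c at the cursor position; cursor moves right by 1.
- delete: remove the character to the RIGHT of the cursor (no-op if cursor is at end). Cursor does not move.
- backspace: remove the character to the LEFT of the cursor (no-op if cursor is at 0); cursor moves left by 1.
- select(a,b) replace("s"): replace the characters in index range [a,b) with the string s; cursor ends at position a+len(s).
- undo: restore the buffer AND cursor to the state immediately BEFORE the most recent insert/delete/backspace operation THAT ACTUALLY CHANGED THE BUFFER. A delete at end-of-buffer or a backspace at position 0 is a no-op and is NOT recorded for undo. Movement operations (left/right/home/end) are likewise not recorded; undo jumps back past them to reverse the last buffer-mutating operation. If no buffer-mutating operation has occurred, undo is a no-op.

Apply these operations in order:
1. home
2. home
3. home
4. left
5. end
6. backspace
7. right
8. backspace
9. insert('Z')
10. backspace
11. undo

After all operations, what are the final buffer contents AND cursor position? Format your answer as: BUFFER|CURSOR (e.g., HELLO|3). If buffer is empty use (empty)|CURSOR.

After op 1 (home): buf='MRS' cursor=0
After op 2 (home): buf='MRS' cursor=0
After op 3 (home): buf='MRS' cursor=0
After op 4 (left): buf='MRS' cursor=0
After op 5 (end): buf='MRS' cursor=3
After op 6 (backspace): buf='MR' cursor=2
After op 7 (right): buf='MR' cursor=2
After op 8 (backspace): buf='M' cursor=1
After op 9 (insert('Z')): buf='MZ' cursor=2
After op 10 (backspace): buf='M' cursor=1
After op 11 (undo): buf='MZ' cursor=2

Answer: MZ|2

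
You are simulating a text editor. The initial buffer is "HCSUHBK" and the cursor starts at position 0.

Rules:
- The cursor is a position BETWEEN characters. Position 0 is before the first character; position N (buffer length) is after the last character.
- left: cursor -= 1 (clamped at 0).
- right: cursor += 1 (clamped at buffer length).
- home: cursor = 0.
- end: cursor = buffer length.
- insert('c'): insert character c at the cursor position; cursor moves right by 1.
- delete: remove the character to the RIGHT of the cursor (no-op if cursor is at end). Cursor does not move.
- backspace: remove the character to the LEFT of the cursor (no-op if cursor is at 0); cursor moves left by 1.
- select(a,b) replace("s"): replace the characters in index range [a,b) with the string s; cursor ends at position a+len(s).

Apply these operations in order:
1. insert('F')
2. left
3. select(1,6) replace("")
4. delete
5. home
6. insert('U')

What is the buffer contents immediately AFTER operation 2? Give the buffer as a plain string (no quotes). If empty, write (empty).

Answer: FHCSUHBK

Derivation:
After op 1 (insert('F')): buf='FHCSUHBK' cursor=1
After op 2 (left): buf='FHCSUHBK' cursor=0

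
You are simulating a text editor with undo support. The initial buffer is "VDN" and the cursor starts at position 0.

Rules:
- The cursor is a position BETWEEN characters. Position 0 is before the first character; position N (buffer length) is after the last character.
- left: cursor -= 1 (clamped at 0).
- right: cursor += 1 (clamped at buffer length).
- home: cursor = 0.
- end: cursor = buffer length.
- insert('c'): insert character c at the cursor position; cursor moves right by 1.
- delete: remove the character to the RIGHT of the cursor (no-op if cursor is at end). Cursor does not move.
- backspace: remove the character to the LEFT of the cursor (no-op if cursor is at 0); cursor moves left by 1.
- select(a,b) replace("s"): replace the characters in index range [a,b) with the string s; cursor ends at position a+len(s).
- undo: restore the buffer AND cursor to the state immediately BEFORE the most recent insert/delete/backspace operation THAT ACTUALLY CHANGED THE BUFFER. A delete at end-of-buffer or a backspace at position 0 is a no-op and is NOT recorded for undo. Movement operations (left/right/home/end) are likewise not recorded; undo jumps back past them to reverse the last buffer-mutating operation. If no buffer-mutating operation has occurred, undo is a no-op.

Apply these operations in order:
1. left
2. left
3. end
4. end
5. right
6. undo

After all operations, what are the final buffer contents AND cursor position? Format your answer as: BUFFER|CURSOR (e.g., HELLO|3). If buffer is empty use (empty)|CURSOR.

After op 1 (left): buf='VDN' cursor=0
After op 2 (left): buf='VDN' cursor=0
After op 3 (end): buf='VDN' cursor=3
After op 4 (end): buf='VDN' cursor=3
After op 5 (right): buf='VDN' cursor=3
After op 6 (undo): buf='VDN' cursor=3

Answer: VDN|3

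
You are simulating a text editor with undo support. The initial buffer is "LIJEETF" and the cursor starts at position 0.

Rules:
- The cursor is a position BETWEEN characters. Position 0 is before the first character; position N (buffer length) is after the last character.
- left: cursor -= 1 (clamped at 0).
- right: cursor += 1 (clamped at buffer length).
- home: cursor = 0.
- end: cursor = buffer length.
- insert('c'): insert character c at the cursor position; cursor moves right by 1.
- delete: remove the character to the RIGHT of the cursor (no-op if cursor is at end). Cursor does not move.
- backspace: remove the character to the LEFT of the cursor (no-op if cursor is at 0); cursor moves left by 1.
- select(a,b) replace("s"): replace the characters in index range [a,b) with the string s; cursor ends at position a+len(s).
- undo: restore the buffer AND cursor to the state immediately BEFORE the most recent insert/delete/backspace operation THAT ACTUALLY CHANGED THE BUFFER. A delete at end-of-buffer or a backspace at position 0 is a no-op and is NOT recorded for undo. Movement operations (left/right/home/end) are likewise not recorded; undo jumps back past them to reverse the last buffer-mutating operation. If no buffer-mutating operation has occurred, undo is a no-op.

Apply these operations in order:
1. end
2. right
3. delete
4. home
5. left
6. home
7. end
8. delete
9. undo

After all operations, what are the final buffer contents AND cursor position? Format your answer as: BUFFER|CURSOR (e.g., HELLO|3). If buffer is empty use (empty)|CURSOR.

After op 1 (end): buf='LIJEETF' cursor=7
After op 2 (right): buf='LIJEETF' cursor=7
After op 3 (delete): buf='LIJEETF' cursor=7
After op 4 (home): buf='LIJEETF' cursor=0
After op 5 (left): buf='LIJEETF' cursor=0
After op 6 (home): buf='LIJEETF' cursor=0
After op 7 (end): buf='LIJEETF' cursor=7
After op 8 (delete): buf='LIJEETF' cursor=7
After op 9 (undo): buf='LIJEETF' cursor=7

Answer: LIJEETF|7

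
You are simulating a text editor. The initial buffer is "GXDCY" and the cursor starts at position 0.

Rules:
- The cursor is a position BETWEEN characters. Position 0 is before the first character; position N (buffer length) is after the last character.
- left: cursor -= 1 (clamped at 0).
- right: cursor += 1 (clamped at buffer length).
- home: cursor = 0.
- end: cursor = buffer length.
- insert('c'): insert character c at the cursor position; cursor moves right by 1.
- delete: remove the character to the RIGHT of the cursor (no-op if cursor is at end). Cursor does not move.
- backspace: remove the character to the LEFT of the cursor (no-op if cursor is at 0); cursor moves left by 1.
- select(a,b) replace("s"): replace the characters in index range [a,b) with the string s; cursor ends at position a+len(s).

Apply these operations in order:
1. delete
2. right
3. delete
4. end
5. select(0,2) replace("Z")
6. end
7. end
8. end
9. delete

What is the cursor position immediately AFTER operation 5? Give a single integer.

Answer: 1

Derivation:
After op 1 (delete): buf='XDCY' cursor=0
After op 2 (right): buf='XDCY' cursor=1
After op 3 (delete): buf='XCY' cursor=1
After op 4 (end): buf='XCY' cursor=3
After op 5 (select(0,2) replace("Z")): buf='ZY' cursor=1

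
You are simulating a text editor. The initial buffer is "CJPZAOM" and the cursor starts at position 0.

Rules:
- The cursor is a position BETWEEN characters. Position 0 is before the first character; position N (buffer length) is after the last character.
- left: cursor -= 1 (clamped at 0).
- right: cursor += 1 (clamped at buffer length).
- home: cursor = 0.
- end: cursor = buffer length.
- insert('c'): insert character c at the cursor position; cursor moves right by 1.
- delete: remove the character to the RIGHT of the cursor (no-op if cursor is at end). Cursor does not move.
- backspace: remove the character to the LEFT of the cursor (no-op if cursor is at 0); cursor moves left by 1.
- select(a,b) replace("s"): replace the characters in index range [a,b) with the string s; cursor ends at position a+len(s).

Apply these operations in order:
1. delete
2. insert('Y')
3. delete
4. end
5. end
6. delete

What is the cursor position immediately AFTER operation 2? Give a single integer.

Answer: 1

Derivation:
After op 1 (delete): buf='JPZAOM' cursor=0
After op 2 (insert('Y')): buf='YJPZAOM' cursor=1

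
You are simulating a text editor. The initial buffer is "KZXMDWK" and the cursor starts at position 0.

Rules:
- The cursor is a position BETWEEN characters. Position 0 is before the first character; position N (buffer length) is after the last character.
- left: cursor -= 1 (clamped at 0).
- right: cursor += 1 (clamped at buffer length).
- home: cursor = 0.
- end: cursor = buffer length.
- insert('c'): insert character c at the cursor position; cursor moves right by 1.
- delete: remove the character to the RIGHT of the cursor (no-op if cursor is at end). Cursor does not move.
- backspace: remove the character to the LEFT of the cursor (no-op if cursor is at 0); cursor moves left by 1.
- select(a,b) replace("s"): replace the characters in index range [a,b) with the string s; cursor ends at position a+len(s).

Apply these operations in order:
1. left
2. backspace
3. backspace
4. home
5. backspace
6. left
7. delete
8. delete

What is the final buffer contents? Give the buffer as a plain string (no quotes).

Answer: XMDWK

Derivation:
After op 1 (left): buf='KZXMDWK' cursor=0
After op 2 (backspace): buf='KZXMDWK' cursor=0
After op 3 (backspace): buf='KZXMDWK' cursor=0
After op 4 (home): buf='KZXMDWK' cursor=0
After op 5 (backspace): buf='KZXMDWK' cursor=0
After op 6 (left): buf='KZXMDWK' cursor=0
After op 7 (delete): buf='ZXMDWK' cursor=0
After op 8 (delete): buf='XMDWK' cursor=0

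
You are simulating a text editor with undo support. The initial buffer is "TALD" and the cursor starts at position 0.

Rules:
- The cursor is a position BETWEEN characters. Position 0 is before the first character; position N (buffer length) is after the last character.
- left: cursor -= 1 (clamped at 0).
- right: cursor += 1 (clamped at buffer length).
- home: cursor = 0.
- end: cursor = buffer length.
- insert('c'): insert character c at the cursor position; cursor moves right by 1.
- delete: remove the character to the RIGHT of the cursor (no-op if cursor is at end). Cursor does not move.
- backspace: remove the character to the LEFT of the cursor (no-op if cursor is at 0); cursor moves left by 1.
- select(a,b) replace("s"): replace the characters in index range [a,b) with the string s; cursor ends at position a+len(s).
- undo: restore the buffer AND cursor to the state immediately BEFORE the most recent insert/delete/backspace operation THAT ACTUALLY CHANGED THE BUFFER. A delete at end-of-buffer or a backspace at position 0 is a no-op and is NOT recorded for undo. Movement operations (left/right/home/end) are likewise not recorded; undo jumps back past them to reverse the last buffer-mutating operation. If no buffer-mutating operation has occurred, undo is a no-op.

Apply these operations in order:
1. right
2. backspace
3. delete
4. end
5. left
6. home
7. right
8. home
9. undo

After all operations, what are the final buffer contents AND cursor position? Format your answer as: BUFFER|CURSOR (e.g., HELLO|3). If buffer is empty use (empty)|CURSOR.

Answer: ALD|0

Derivation:
After op 1 (right): buf='TALD' cursor=1
After op 2 (backspace): buf='ALD' cursor=0
After op 3 (delete): buf='LD' cursor=0
After op 4 (end): buf='LD' cursor=2
After op 5 (left): buf='LD' cursor=1
After op 6 (home): buf='LD' cursor=0
After op 7 (right): buf='LD' cursor=1
After op 8 (home): buf='LD' cursor=0
After op 9 (undo): buf='ALD' cursor=0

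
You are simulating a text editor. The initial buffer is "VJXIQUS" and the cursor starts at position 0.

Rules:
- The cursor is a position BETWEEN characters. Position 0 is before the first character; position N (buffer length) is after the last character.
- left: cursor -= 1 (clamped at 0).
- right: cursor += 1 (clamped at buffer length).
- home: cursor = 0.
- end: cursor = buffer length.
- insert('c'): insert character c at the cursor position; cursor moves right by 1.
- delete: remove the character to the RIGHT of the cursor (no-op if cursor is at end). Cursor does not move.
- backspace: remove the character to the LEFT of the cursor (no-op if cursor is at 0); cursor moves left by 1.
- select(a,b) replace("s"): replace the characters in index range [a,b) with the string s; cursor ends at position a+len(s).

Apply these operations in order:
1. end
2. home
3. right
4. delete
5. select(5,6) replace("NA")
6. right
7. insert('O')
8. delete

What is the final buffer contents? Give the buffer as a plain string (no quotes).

After op 1 (end): buf='VJXIQUS' cursor=7
After op 2 (home): buf='VJXIQUS' cursor=0
After op 3 (right): buf='VJXIQUS' cursor=1
After op 4 (delete): buf='VXIQUS' cursor=1
After op 5 (select(5,6) replace("NA")): buf='VXIQUNA' cursor=7
After op 6 (right): buf='VXIQUNA' cursor=7
After op 7 (insert('O')): buf='VXIQUNAO' cursor=8
After op 8 (delete): buf='VXIQUNAO' cursor=8

Answer: VXIQUNAO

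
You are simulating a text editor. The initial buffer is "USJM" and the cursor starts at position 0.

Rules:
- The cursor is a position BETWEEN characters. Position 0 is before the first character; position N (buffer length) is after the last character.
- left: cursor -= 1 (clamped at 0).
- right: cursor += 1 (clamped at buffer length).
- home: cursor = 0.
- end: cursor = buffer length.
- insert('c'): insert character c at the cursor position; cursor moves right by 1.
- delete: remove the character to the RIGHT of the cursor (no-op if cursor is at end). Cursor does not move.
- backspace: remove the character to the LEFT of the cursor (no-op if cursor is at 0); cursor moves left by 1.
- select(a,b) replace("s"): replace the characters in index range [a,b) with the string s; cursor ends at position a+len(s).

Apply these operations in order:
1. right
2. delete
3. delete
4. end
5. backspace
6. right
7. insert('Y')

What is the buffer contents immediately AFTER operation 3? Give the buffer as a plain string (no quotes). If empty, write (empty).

After op 1 (right): buf='USJM' cursor=1
After op 2 (delete): buf='UJM' cursor=1
After op 3 (delete): buf='UM' cursor=1

Answer: UM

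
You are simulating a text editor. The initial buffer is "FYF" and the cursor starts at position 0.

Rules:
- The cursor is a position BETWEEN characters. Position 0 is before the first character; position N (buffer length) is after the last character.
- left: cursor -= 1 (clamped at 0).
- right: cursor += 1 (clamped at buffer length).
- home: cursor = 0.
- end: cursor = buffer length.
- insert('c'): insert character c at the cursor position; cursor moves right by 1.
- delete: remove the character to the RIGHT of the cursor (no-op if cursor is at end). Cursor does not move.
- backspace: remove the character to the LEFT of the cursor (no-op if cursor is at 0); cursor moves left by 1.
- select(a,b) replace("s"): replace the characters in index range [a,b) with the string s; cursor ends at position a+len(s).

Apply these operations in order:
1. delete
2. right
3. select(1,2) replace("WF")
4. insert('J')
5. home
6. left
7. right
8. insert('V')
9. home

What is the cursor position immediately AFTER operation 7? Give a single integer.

After op 1 (delete): buf='YF' cursor=0
After op 2 (right): buf='YF' cursor=1
After op 3 (select(1,2) replace("WF")): buf='YWF' cursor=3
After op 4 (insert('J')): buf='YWFJ' cursor=4
After op 5 (home): buf='YWFJ' cursor=0
After op 6 (left): buf='YWFJ' cursor=0
After op 7 (right): buf='YWFJ' cursor=1

Answer: 1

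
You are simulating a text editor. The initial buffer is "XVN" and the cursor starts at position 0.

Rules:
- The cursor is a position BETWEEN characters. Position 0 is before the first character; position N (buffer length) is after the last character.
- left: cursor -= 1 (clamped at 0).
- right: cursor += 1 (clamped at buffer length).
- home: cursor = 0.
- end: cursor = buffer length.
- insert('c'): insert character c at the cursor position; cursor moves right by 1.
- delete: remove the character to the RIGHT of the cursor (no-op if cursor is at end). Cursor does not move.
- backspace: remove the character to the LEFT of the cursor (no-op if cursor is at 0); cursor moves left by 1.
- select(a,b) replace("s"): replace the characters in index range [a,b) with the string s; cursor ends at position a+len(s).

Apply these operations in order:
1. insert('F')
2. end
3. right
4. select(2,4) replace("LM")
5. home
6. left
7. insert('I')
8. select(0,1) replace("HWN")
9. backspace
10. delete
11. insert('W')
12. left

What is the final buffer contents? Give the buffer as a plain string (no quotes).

Answer: HWWXLM

Derivation:
After op 1 (insert('F')): buf='FXVN' cursor=1
After op 2 (end): buf='FXVN' cursor=4
After op 3 (right): buf='FXVN' cursor=4
After op 4 (select(2,4) replace("LM")): buf='FXLM' cursor=4
After op 5 (home): buf='FXLM' cursor=0
After op 6 (left): buf='FXLM' cursor=0
After op 7 (insert('I')): buf='IFXLM' cursor=1
After op 8 (select(0,1) replace("HWN")): buf='HWNFXLM' cursor=3
After op 9 (backspace): buf='HWFXLM' cursor=2
After op 10 (delete): buf='HWXLM' cursor=2
After op 11 (insert('W')): buf='HWWXLM' cursor=3
After op 12 (left): buf='HWWXLM' cursor=2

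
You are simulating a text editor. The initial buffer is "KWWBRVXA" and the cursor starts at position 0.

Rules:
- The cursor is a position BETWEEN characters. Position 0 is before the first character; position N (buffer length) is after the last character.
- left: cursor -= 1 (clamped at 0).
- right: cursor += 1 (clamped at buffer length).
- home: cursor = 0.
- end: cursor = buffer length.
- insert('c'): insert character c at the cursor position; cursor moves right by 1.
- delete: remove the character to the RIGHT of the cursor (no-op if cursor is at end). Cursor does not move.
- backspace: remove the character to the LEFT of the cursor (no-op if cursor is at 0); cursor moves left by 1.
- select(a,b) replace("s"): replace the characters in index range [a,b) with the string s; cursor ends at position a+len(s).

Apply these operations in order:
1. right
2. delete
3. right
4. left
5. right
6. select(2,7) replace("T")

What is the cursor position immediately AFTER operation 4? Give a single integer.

Answer: 1

Derivation:
After op 1 (right): buf='KWWBRVXA' cursor=1
After op 2 (delete): buf='KWBRVXA' cursor=1
After op 3 (right): buf='KWBRVXA' cursor=2
After op 4 (left): buf='KWBRVXA' cursor=1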